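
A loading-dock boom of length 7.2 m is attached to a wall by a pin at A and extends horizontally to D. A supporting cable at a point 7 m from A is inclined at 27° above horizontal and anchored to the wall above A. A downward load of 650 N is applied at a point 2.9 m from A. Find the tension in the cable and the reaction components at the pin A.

ΣM about A: T·sin27°·7 − 650·2.9 = 0 → T = 1885/(7·0.45399) = 593.153 ≈ 593.2 N.
ΣF_x = 0: A_x − T·cos27° = 0 → A_x = 593.153 × 0.891007 = 528.5 N.
ΣF_y = 0: A_y + T·sin27° − 650 = 0 → A_y = 650 − 593.153 × 0.45399 = 380.7 N.

T = 593.2 N, A_x = 528.5 N, A_y = 380.7 N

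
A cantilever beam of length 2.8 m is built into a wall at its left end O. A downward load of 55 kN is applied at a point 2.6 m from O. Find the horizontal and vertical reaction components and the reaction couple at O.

O_x = 0, O_y = 55.00 kN, M_O = 143.0 kN·m

ΣF_x = 0: O_x = 0.
ΣF_y = 0: O_y − 55 = 0 → O_y = 55.00 kN.
ΣM about O: M_O − 55·2.6 = 0 → M_O = 143.0 kN·m.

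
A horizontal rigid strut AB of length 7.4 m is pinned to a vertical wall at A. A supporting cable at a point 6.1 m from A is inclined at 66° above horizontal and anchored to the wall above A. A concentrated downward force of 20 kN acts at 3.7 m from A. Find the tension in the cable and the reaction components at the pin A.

ΣM about A: T·sin66°·6.1 − 20·3.7 = 0 → T = 74/(6.1·0.913545) = 13.2792 ≈ 13.28 kN.
ΣF_x = 0: A_x − T·cos66° = 0 → A_x = 13.2792 × 0.406737 = 5.401 kN.
ΣF_y = 0: A_y + T·sin66° − 20 = 0 → A_y = 20 − 13.2792 × 0.913545 = 7.869 kN.

T = 13.28 kN, A_x = 5.401 kN, A_y = 7.869 kN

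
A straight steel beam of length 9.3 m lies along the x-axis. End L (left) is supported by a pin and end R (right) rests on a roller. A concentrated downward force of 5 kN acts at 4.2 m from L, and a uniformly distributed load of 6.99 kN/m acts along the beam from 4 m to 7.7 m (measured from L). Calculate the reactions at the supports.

Resultant of the distributed load: 6.99 × 3.7 = 25.863 kN at 5.85 m from L.
ΣM about L: R_y·9.3 − 5·4.2 − (6.99·3.7)·5.85 = 0 → R_y = 172.29855/9.3 = 18.5267 ≈ 18.53 kN.
ΣF_y = 0: L_y + 18.5267 − 5 − 6.99·3.7 = 0 → L_y = 12.34 kN.
ΣF_x = 0: no horizontal applied forces, so L_x = 0.

L_x = 0, L_y = 12.34 kN, R_y = 18.53 kN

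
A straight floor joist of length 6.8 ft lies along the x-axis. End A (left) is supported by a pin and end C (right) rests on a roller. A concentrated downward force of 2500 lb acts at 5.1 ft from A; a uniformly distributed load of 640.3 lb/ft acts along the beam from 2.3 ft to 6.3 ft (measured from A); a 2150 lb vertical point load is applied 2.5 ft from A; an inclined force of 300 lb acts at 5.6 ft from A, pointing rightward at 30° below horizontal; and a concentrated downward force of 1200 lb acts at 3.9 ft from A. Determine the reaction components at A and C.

Resultant of the distributed load: 640.3 × 4 = 2561.2 lb at 4.3 ft from A.
ΣM about A: C_y·6.8 − 2500·5.1 − (640.3·4)·4.3 − 2150·2.5 − 300·sin30°·5.6 − 1200·3.9 = 0 → C_y = 34658.16/6.8 = 5096.79 ≈ 5097 lb.
ΣF_y = 0: A_y + 5096.79 − 2500 − 640.3·4 − 2150 − 300·sin30° − 1200 = 0 → A_y = 3464 lb.
ΣF_x = 0: A_x + 300·cos30° = 0 → A_x = -259.8 lb.

A_x = -259.8 lb, A_y = 3464 lb, C_y = 5097 lb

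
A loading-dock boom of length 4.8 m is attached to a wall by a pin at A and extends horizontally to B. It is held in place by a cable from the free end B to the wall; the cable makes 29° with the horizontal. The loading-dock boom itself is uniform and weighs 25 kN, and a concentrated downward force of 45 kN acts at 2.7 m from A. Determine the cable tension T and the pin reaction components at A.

ΣM about A: T·sin29°·4.8 − 25·2.4 − 45·2.7 = 0 → T = 181.5/(4.8·0.48481) = 77.9945 ≈ 77.99 kN.
ΣF_x = 0: A_x − T·cos29° = 0 → A_x = 77.9945 × 0.87462 = 68.22 kN.
ΣF_y = 0: A_y + T·sin29° − 25 − 45 = 0 → A_y = 70 − 77.9945 × 0.48481 = 32.19 kN.

T = 77.99 kN, A_x = 68.22 kN, A_y = 32.19 kN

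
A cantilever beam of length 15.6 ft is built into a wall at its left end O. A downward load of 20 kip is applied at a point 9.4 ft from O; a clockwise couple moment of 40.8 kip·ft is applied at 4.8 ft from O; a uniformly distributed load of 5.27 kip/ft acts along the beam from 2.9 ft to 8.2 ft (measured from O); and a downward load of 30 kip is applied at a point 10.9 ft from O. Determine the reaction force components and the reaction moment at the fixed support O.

Resultant of the distributed load: 5.27 × 5.3 = 27.931 kip at 5.55 ft from O.
ΣF_x = 0: O_x = 0.
ΣF_y = 0: O_y − 20 − 5.27·5.3 − 30 = 0 → O_y = 77.93 kip.
ΣM about O: M_O − 20·9.4 − 40.8 − (5.27·5.3)·5.55 − 30·10.9 = 0 → M_O = 710.8 kip·ft.

O_x = 0, O_y = 77.93 kip, M_O = 710.8 kip·ft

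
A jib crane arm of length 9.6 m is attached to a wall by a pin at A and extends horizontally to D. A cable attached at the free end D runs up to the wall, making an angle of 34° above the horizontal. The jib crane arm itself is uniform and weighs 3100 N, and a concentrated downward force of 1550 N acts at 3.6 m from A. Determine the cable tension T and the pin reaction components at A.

ΣM about A: T·sin34°·9.6 − 3100·4.8 − 1550·3.6 = 0 → T = 20460/(9.6·0.559193) = 3811.3 ≈ 3811 N.
ΣF_x = 0: A_x − T·cos34° = 0 → A_x = 3811.3 × 0.829038 = 3160 N.
ΣF_y = 0: A_y + T·sin34° − 3100 − 1550 = 0 → A_y = 4650 − 3811.3 × 0.559193 = 2519 N.

T = 3811 N, A_x = 3160 N, A_y = 2519 N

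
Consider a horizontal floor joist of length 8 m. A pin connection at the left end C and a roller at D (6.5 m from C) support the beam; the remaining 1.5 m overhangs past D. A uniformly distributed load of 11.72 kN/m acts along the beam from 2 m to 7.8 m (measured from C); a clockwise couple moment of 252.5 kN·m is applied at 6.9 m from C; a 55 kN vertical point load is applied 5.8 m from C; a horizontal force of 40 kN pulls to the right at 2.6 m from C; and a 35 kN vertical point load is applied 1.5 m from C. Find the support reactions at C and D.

C_x = -40.00 kN, C_y = 10.73 kN, D_y = 147.2 kN

Resultant of the distributed load: 11.72 × 5.8 = 67.976 kN at 4.9 m from C.
Taking moments about C: D_y·6.5 − (11.72·5.8)·4.9 − 252.5 − 55·5.8 − 35·1.5 = 0 → D_y = 957.0824/6.5 = 147.243 ≈ 147.2 kN.
ΣF_y = 0: C_y + 147.243 − 11.72·5.8 − 55 − 35 = 0 → C_y = 10.73 kN.
ΣF_x = 0: C_x + 40 = 0 → C_x = -40.00 kN.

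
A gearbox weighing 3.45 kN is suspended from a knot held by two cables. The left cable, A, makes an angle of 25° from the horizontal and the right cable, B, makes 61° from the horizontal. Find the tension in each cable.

ΣF_x = 0: −T_A·cos25° + T_B·cos61° = 0 → T_B = 1.86941·T_A.
ΣF_y = 0: T_A·sin25° + T_B·sin61° = 3.45.
Substitute: T_A·(0.422618 + 1.86941·0.87462) = 3.45 → T_A = 1.67668 ≈ 1.677 kN.
Then T_B = 1.86941 × 1.67668 = 3.134 kN.

T_A = 1.677 kN, T_B = 3.134 kN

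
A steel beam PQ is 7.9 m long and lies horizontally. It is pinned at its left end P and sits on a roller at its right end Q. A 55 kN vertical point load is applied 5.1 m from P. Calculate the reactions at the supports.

Taking moments about P: Q_y·7.9 − 55·5.1 = 0 → Q_y = 280.5/7.9 = 35.5063 ≈ 35.51 kN.
ΣF_y = 0: P_y + 35.5063 − 55 = 0 → P_y = 19.49 kN.
ΣF_x = 0: no horizontal applied forces, so P_x = 0.

P_x = 0, P_y = 19.49 kN, Q_y = 35.51 kN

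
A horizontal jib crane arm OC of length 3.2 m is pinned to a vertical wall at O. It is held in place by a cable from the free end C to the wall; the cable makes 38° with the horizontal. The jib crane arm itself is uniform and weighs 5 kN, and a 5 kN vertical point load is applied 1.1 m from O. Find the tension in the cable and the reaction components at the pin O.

ΣM about O: T·sin38°·3.2 − 5·1.6 − 5·1.1 = 0 → T = 13.5/(3.2·0.615661) = 6.85239 ≈ 6.852 kN.
ΣF_x = 0: O_x − T·cos38° = 0 → O_x = 6.85239 × 0.788011 = 5.400 kN.
ΣF_y = 0: O_y + T·sin38° − 5 − 5 = 0 → O_y = 10 − 6.85239 × 0.615661 = 5.781 kN.

T = 6.852 kN, O_x = 5.400 kN, O_y = 5.781 kN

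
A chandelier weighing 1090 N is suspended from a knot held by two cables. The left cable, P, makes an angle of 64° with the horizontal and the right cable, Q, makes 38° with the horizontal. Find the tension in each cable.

T_P = 878.1 N, T_Q = 488.5 N

ΣF_x = 0: −T_P·cos64° + T_Q·cos38° = 0 → T_Q = 0.556301·T_P.
ΣF_y = 0: T_P·sin64° + T_Q·sin38° = 1090.
Substitute: T_P·(0.898794 + 0.556301·0.615661) = 1090 → T_P = 878.121 ≈ 878.1 N.
Then T_Q = 0.556301 × 878.121 = 488.5 N.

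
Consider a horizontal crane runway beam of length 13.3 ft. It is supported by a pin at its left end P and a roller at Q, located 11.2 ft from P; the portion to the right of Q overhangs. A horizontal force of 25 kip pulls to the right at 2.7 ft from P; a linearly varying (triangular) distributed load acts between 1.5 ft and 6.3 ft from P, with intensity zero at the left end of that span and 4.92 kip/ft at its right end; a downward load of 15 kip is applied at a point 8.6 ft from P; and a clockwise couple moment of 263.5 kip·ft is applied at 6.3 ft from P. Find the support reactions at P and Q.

P_x = -25.00 kip, P_y = -13.19 kip, Q_y = 40.00 kip

Resultant of the triangular load: ½ × 4.92 × 4.8 = 11.808 kip, acting at 4.7 ft from P (one-third of the span from the peak).
Moments about P: Q_y·11.2 − (½·4.92·4.8)·4.7 − 15·8.6 − 263.5 = 0 → Q_y = 447.9976/11.2 = 39.9998 ≈ 40.00 kip.
ΣF_y = 0: P_y + 39.9998 − ½·4.92·4.8 − 15 = 0 → P_y = -13.19 kip.
ΣF_x = 0: P_x + 25 = 0 → P_x = -25.00 kip.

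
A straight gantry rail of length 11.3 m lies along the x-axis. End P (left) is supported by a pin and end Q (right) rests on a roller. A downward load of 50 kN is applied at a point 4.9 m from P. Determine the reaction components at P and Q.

Moments about P: Q_y·11.3 − 50·4.9 = 0 → Q_y = 245/11.3 = 21.6814 ≈ 21.68 kN.
ΣF_y = 0: P_y + 21.6814 − 50 = 0 → P_y = 28.32 kN.
ΣF_x = 0: no horizontal applied forces, so P_x = 0.

P_x = 0, P_y = 28.32 kN, Q_y = 21.68 kN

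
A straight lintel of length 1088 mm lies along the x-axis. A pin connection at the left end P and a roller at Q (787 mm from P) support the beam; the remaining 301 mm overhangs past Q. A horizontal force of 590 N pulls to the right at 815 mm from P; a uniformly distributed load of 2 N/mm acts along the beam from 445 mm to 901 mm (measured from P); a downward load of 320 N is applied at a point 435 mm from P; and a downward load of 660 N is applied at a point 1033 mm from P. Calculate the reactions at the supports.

P_x = -590.0 N, P_y = 68.93 N, Q_y = 1823 N

Resultant of the distributed load: 2 × 456 = 912 N at 673 mm from P.
ΣM about P: Q_y·787 − (2·456)·673 − 320·435 − 660·1033 = 0 → Q_y = 1434756/787 = 1823.07 ≈ 1823 N.
ΣF_y = 0: P_y + 1823.07 − 2·456 − 320 − 660 = 0 → P_y = 68.93 N.
ΣF_x = 0: P_x + 590 = 0 → P_x = -590.0 N.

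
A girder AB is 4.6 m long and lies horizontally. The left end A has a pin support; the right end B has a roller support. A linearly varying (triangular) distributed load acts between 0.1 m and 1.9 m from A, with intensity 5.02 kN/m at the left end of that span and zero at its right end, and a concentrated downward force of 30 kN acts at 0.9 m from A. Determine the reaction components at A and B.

A_x = 0, A_y = 27.96 kN, B_y = 6.557 kN

Resultant of the triangular load: ½ × 5.02 × 1.8 = 4.518 kN, acting at 0.7 m from A (one-third of the span from the peak).
Taking moments about A: B_y·4.6 − (½·5.02·1.8)·0.7 − 30·0.9 = 0 → B_y = 30.1626/4.6 = 6.55709 ≈ 6.557 kN.
ΣF_y = 0: A_y + 6.55709 − ½·5.02·1.8 − 30 = 0 → A_y = 27.96 kN.
ΣF_x = 0: no horizontal applied forces, so A_x = 0.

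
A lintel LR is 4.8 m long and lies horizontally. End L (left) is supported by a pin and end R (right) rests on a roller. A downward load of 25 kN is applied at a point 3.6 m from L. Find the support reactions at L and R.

L_x = 0, L_y = 6.250 kN, R_y = 18.75 kN

Taking moments about L: R_y·4.8 − 25·3.6 = 0 → R_y = 90/4.8 = 18.75 kN.
ΣF_y = 0: L_y + 18.75 − 25 = 0 → L_y = 6.250 kN.
ΣF_x = 0: no horizontal applied forces, so L_x = 0.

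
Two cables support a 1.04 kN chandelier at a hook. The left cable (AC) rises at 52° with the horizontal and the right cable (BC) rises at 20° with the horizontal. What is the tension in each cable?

ΣF_x = 0: −T_AC·cos52° + T_BC·cos20° = 0 → T_BC = 0.655173·T_AC.
ΣF_y = 0: T_AC·sin52° + T_BC·sin20° = 1.04.
Substitute: T_AC·(0.788011 + 0.655173·0.34202) = 1.04 → T_AC = 1.02757 ≈ 1.028 kN.
Then T_BC = 0.655173 × 1.02757 = 0.6732 kN.

T_AC = 1.028 kN, T_BC = 0.6732 kN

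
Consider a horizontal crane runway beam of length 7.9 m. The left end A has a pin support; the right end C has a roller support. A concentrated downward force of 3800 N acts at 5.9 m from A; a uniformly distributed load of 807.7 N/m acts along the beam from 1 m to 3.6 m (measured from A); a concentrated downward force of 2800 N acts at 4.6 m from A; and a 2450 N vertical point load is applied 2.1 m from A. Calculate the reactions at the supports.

Resultant of the distributed load: 807.7 × 2.6 = 2100.02 N at 2.3 m from A.
ΣM about A: C_y·7.9 − 3800·5.9 − (807.7·2.6)·2.3 − 2800·4.6 − 2450·2.1 = 0 → C_y = 45275.046/7.9 = 5731.02 ≈ 5731 N.
ΣF_y = 0: A_y + 5731.02 − 3800 − 807.7·2.6 − 2800 − 2450 = 0 → A_y = 5419 N.
ΣF_x = 0: no horizontal applied forces, so A_x = 0.

A_x = 0, A_y = 5419 N, C_y = 5731 N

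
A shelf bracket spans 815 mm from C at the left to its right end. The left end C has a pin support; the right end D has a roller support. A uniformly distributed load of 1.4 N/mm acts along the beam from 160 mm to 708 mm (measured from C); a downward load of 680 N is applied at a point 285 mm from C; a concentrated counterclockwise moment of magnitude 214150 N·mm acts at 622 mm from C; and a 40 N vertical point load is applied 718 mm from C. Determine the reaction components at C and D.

C_x = 0, C_y = 1068 N, D_y = 418.8 N

Resultant of the distributed load: 1.4 × 548 = 767.2 N at 434 mm from C.
Taking moments about C: D_y·815 − (1.4·548)·434 − 680·285 + 214150 − 40·718 = 0 → D_y = 341334.8/815 = 418.816 ≈ 418.8 N.
ΣF_y = 0: C_y + 418.816 − 1.4·548 − 680 − 40 = 0 → C_y = 1068 N.
ΣF_x = 0: no horizontal applied forces, so C_x = 0.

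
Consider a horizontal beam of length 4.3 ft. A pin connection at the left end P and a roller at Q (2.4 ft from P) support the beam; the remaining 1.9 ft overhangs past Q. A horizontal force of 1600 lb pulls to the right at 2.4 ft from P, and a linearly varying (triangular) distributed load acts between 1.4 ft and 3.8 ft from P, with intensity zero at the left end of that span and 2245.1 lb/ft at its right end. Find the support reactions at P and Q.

P_x = -1600 lb, P_y = -673.5 lb, Q_y = 3368 lb

Resultant of the triangular load: ½ × 2245.1 × 2.4 = 2694.12 lb, acting at 3 ft from P (one-third of the span from the peak).
ΣM about P: Q_y·2.4 − (½·2245.1·2.4)·3 = 0 → Q_y = 8082.36/2.4 = 3367.65 ≈ 3368 lb.
ΣF_y = 0: P_y + 3367.65 − ½·2245.1·2.4 = 0 → P_y = -673.5 lb.
ΣF_x = 0: P_x + 1600 = 0 → P_x = -1600 lb.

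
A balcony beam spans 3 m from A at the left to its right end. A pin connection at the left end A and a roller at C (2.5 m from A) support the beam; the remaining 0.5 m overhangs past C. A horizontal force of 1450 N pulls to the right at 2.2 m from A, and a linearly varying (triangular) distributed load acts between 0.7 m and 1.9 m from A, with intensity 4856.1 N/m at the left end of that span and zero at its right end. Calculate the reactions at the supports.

A_x = -1450 N, A_y = 1632 N, C_y = 1282 N

Resultant of the triangular load: ½ × 4856.1 × 1.2 = 2913.66 N, acting at 1.1 m from A (one-third of the span from the peak).
Taking moments about A: C_y·2.5 − (½·4856.1·1.2)·1.1 = 0 → C_y = 3205.026/2.5 = 1282.01 ≈ 1282 N.
ΣF_y = 0: A_y + 1282.01 − ½·4856.1·1.2 = 0 → A_y = 1632 N.
ΣF_x = 0: A_x + 1450 = 0 → A_x = -1450 N.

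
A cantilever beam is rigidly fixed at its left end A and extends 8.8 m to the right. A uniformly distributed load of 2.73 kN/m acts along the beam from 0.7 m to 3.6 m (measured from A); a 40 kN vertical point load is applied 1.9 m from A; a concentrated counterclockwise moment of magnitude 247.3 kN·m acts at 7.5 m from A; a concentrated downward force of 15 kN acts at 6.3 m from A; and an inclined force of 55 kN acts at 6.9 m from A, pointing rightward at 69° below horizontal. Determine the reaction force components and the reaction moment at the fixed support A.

A_x = -19.71 kN, A_y = 114.3 kN, M_A = 294.5 kN·m

Resultant of the distributed load: 2.73 × 2.9 = 7.917 kN at 2.15 m from A.
ΣF_x = 0: A_x + 55·cos69° = 0 → A_x = -19.71 kN.
ΣF_y = 0: A_y − 2.73·2.9 − 40 − 15 − 55·sin69° = 0 → A_y = 114.3 kN.
ΣM about A: M_A − (2.73·2.9)·2.15 − 40·1.9 + 247.3 − 15·6.3 − 55·sin69°·6.9 = 0 → M_A = 294.5 kN·m.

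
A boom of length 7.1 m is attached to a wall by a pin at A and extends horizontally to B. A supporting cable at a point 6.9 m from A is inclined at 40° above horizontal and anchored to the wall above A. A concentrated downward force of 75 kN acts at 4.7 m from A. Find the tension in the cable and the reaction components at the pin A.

T = 79.48 kN, A_x = 60.88 kN, A_y = 23.91 kN

ΣM about A: T·sin40°·6.9 − 75·4.7 = 0 → T = 352.5/(6.9·0.642788) = 79.4771 ≈ 79.48 kN.
ΣF_x = 0: A_x − T·cos40° = 0 → A_x = 79.4771 × 0.766044 = 60.88 kN.
ΣF_y = 0: A_y + T·sin40° − 75 = 0 → A_y = 75 − 79.4771 × 0.642788 = 23.91 kN.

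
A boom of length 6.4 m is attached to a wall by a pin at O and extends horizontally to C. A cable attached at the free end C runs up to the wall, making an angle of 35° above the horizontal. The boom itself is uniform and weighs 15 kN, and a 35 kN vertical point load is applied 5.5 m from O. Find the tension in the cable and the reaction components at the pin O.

T = 65.52 kN, O_x = 53.67 kN, O_y = 12.42 kN

ΣM about O: T·sin35°·6.4 − 15·3.2 − 35·5.5 = 0 → T = 240.5/(6.4·0.573576) = 65.5155 ≈ 65.52 kN.
ΣF_x = 0: O_x − T·cos35° = 0 → O_x = 65.5155 × 0.819152 = 53.67 kN.
ΣF_y = 0: O_y + T·sin35° − 15 − 35 = 0 → O_y = 50 − 65.5155 × 0.573576 = 12.42 kN.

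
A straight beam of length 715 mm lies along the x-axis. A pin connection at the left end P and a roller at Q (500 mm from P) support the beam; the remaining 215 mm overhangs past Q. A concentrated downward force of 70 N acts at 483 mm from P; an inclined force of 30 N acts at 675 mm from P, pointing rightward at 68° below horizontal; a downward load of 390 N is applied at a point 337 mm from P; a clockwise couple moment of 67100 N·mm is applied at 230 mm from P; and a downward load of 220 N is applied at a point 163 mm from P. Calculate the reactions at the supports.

P_x = -11.24 N, P_y = 133.9 N, Q_y = 574.0 N

Moments about P: Q_y·500 − 70·483 − 30·sin68°·675 − 390·337 − 67100 − 220·163 = 0 → Q_y = 286975/500 = 573.95 ≈ 574.0 N.
ΣF_y = 0: P_y + 573.95 − 70 − 30·sin68° − 390 − 220 = 0 → P_y = 133.9 N.
ΣF_x = 0: P_x + 30·cos68° = 0 → P_x = -11.24 N.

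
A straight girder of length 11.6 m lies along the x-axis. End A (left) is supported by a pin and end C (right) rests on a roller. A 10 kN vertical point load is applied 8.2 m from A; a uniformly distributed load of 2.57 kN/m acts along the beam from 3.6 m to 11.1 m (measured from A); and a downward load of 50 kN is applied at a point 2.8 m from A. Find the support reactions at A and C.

A_x = 0, A_y = 47.92 kN, C_y = 31.35 kN

Resultant of the distributed load: 2.57 × 7.5 = 19.275 kN at 7.35 m from A.
Moments about A: C_y·11.6 − 10·8.2 − (2.57·7.5)·7.35 − 50·2.8 = 0 → C_y = 363.67125/11.6 = 31.351 ≈ 31.35 kN.
ΣF_y = 0: A_y + 31.351 − 10 − 2.57·7.5 − 50 = 0 → A_y = 47.92 kN.
ΣF_x = 0: no horizontal applied forces, so A_x = 0.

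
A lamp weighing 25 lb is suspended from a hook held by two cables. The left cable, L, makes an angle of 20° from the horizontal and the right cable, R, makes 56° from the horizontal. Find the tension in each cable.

ΣF_x = 0: −T_L·cos20° + T_R·cos56° = 0 → T_R = 1.68044·T_L.
ΣF_y = 0: T_L·sin20° + T_R·sin56° = 25.
Substitute: T_L·(0.34202 + 1.68044·0.829038) = 25 → T_L = 14.4078 ≈ 14.41 lb.
Then T_R = 1.68044 × 14.4078 = 24.21 lb.

T_L = 14.41 lb, T_R = 24.21 lb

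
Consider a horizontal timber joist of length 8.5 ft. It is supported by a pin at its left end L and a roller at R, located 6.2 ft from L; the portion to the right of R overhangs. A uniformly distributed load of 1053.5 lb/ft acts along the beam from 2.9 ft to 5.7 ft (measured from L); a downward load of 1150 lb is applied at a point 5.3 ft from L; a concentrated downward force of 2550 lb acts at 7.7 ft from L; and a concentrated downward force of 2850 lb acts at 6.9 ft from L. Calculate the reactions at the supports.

Resultant of the distributed load: 1053.5 × 2.8 = 2949.8 lb at 4.3 ft from L.
ΣM about L: R_y·6.2 − (1053.5·2.8)·4.3 − 1150·5.3 − 2550·7.7 − 2850·6.9 = 0 → R_y = 58079.14/6.2 = 9367.6 ≈ 9368 lb.
ΣF_y = 0: L_y + 9367.6 − 1053.5·2.8 − 1150 − 2550 − 2850 = 0 → L_y = 132.2 lb.
ΣF_x = 0: no horizontal applied forces, so L_x = 0.

L_x = 0, L_y = 132.2 lb, R_y = 9368 lb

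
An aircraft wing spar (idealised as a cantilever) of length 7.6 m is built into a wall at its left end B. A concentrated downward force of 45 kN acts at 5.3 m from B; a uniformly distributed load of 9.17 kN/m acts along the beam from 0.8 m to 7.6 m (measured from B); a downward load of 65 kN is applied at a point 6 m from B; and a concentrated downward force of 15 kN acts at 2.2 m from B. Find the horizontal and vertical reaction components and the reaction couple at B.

B_x = 0, B_y = 187.4 kN, M_B = 923.4 kN·m

Resultant of the distributed load: 9.17 × 6.8 = 62.356 kN at 4.2 m from B.
ΣF_x = 0: B_x = 0.
ΣF_y = 0: B_y − 45 − 9.17·6.8 − 65 − 15 = 0 → B_y = 187.4 kN.
ΣM about B: M_B − 45·5.3 − (9.17·6.8)·4.2 − 65·6 − 15·2.2 = 0 → M_B = 923.4 kN·m.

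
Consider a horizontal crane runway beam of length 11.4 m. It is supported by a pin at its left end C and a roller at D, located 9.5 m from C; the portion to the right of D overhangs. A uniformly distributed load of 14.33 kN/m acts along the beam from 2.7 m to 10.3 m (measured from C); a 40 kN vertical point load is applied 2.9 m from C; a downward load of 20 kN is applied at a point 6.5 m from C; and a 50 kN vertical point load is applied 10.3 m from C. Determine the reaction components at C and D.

C_x = 0, C_y = 64.29 kN, D_y = 154.6 kN

Resultant of the distributed load: 14.33 × 7.6 = 108.908 kN at 6.5 m from C.
Taking moments about C: D_y·9.5 − (14.33·7.6)·6.5 − 40·2.9 − 20·6.5 − 50·10.3 = 0 → D_y = 1468.902/9.5 = 154.621 ≈ 154.6 kN.
ΣF_y = 0: C_y + 154.621 − 14.33·7.6 − 40 − 20 − 50 = 0 → C_y = 64.29 kN.
ΣF_x = 0: no horizontal applied forces, so C_x = 0.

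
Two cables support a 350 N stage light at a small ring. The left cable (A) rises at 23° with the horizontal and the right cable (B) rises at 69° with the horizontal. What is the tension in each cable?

ΣF_x = 0: −T_A·cos23° + T_B·cos69° = 0 → T_B = 2.5686·T_A.
ΣF_y = 0: T_A·sin23° + T_B·sin69° = 350.
Substitute: T_A·(0.390731 + 2.5686·0.93358) = 350 → T_A = 125.505 ≈ 125.5 N.
Then T_B = 2.5686 × 125.505 = 322.4 N.

T_A = 125.5 N, T_B = 322.4 N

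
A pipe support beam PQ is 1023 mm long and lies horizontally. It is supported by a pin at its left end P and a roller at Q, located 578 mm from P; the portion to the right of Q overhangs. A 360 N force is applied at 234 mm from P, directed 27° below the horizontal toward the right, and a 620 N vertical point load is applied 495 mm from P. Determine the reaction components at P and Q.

ΣM about P: Q_y·578 − 360·sin27°·234 − 620·495 = 0 → Q_y = 345144/578 = 597.135 ≈ 597.1 N.
ΣF_y = 0: P_y + 597.135 − 360·sin27° − 620 = 0 → P_y = 186.3 N.
ΣF_x = 0: P_x + 360·cos27° = 0 → P_x = -320.8 N.

P_x = -320.8 N, P_y = 186.3 N, Q_y = 597.1 N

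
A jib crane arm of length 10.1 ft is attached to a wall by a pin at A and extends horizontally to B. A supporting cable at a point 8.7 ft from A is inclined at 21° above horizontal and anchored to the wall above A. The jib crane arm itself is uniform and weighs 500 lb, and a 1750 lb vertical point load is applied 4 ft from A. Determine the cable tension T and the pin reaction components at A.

ΣM about A: T·sin21°·8.7 − 500·5.05 − 1750·4 = 0 → T = 9525/(8.7·0.358368) = 3055.04 ≈ 3055 lb.
ΣF_x = 0: A_x − T·cos21° = 0 → A_x = 3055.04 × 0.93358 = 2852 lb.
ΣF_y = 0: A_y + T·sin21° − 500 − 1750 = 0 → A_y = 2250 − 3055.04 × 0.358368 = 1155 lb.

T = 3055 lb, A_x = 2852 lb, A_y = 1155 lb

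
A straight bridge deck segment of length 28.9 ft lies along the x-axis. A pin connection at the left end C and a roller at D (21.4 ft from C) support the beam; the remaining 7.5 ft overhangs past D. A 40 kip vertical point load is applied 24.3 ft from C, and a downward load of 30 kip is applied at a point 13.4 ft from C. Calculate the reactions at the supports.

Taking moments about C: D_y·21.4 − 40·24.3 − 30·13.4 = 0 → D_y = 1374/21.4 = 64.2056 ≈ 64.21 kip.
ΣF_y = 0: C_y + 64.2056 − 40 − 30 = 0 → C_y = 5.794 kip.
ΣF_x = 0: no horizontal applied forces, so C_x = 0.

C_x = 0, C_y = 5.794 kip, D_y = 64.21 kip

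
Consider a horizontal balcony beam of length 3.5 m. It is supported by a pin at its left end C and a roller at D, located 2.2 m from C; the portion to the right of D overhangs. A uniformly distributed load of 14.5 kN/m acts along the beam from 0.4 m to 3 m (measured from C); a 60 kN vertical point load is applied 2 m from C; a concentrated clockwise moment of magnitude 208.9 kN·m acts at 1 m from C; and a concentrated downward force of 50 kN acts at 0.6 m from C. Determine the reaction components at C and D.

C_x = 0, C_y = -44.57 kN, D_y = 192.3 kN

Resultant of the distributed load: 14.5 × 2.6 = 37.7 kN at 1.7 m from C.
Taking moments about C: D_y·2.2 − (14.5·2.6)·1.7 − 60·2 − 208.9 − 50·0.6 = 0 → D_y = 422.99/2.2 = 192.268 ≈ 192.3 kN.
ΣF_y = 0: C_y + 192.268 − 14.5·2.6 − 60 − 50 = 0 → C_y = -44.57 kN.
ΣF_x = 0: no horizontal applied forces, so C_x = 0.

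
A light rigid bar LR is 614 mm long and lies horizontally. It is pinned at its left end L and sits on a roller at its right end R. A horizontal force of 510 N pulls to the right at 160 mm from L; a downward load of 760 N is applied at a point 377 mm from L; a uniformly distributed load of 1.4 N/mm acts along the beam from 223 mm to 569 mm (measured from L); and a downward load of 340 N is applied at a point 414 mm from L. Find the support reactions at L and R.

L_x = -510.0 N, L_y = 576.1 N, R_y = 1008 N

Resultant of the distributed load: 1.4 × 346 = 484.4 N at 396 mm from L.
ΣM about L: R_y·614 − 760·377 − (1.4·346)·396 − 340·414 = 0 → R_y = 619102.4/614 = 1008.31 ≈ 1008 N.
ΣF_y = 0: L_y + 1008.31 − 760 − 1.4·346 − 340 = 0 → L_y = 576.1 N.
ΣF_x = 0: L_x + 510 = 0 → L_x = -510.0 N.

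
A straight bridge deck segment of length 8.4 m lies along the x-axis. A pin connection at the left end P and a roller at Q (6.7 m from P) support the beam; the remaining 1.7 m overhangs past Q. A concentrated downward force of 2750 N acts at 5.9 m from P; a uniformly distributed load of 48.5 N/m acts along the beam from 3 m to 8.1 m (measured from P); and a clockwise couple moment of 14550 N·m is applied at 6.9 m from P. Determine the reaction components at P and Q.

P_x = 0, P_y = -1801 N, Q_y = 4798 N

Resultant of the distributed load: 48.5 × 5.1 = 247.35 N at 5.55 m from P.
Moments about P: Q_y·6.7 − 2750·5.9 − (48.5·5.1)·5.55 − 14550 = 0 → Q_y = 32147.7925/6.7 = 4798.18 ≈ 4798 N.
ΣF_y = 0: P_y + 4798.18 − 2750 − 48.5·5.1 = 0 → P_y = -1801 N.
ΣF_x = 0: no horizontal applied forces, so P_x = 0.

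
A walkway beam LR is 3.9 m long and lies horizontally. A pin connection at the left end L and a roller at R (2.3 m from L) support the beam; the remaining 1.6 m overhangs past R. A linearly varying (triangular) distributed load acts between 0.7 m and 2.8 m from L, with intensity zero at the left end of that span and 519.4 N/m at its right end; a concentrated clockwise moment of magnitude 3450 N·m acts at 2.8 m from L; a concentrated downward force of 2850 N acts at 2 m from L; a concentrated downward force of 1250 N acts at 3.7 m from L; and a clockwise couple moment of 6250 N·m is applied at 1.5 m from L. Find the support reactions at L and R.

Resultant of the triangular load: ½ × 519.4 × 2.1 = 545.37 N, acting at 2.1 m from L (one-third of the span from the peak).
ΣM about L: R_y·2.3 − (½·519.4·2.1)·2.1 − 3450 − 2850·2 − 1250·3.7 − 6250 = 0 → R_y = 21170.277/2.3 = 9204.47 ≈ 9204 N.
ΣF_y = 0: L_y + 9204.47 − ½·519.4·2.1 − 2850 − 1250 = 0 → L_y = -4559 N.
ΣF_x = 0: no horizontal applied forces, so L_x = 0.

L_x = 0, L_y = -4559 N, R_y = 9204 N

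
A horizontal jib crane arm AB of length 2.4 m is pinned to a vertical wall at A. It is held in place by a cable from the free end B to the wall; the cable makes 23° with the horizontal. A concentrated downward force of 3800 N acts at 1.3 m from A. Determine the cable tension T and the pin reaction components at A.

T = 5268 N, A_x = 4849 N, A_y = 1742 N

ΣM about A: T·sin23°·2.4 − 3800·1.3 = 0 → T = 4940/(2.4·0.390731) = 5267.9 ≈ 5268 N.
ΣF_x = 0: A_x − T·cos23° = 0 → A_x = 5267.9 × 0.920505 = 4849 N.
ΣF_y = 0: A_y + T·sin23° − 3800 = 0 → A_y = 3800 − 5267.9 × 0.390731 = 1742 N.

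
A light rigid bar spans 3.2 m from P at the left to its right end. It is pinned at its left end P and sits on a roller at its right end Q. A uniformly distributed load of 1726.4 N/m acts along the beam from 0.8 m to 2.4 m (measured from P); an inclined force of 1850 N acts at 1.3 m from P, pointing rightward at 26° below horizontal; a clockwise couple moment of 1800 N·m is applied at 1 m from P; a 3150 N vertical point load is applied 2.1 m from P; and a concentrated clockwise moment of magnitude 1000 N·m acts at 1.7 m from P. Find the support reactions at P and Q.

Resultant of the distributed load: 1726.4 × 1.6 = 2762.24 N at 1.6 m from P.
ΣM about P: Q_y·3.2 − (1726.4·1.6)·1.6 − 1850·sin26°·1.3 − 1800 − 3150·2.1 − 1000 = 0 → Q_y = 14888.9/3.2 = 4652.78 ≈ 4653 N.
ΣF_y = 0: P_y + 4652.78 − 1726.4·1.6 − 1850·sin26° − 3150 = 0 → P_y = 2070 N.
ΣF_x = 0: P_x + 1850·cos26° = 0 → P_x = -1663 N.

P_x = -1663 N, P_y = 2070 N, Q_y = 4653 N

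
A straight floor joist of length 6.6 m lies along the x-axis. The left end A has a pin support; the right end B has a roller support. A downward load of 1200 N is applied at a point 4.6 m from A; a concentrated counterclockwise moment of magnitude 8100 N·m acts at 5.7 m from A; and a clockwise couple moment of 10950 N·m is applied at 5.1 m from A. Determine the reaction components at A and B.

Moments about A: B_y·6.6 − 1200·4.6 + 8100 − 10950 = 0 → B_y = 8370/6.6 = 1268.18 ≈ 1268 N.
ΣF_y = 0: A_y + 1268.18 − 1200 = 0 → A_y = -68.18 N.
ΣF_x = 0: no horizontal applied forces, so A_x = 0.

A_x = 0, A_y = -68.18 N, B_y = 1268 N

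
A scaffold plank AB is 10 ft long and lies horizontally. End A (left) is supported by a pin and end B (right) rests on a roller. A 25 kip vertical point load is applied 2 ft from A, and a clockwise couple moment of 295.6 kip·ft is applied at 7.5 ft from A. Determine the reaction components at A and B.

Taking moments about A: B_y·10 − 25·2 − 295.6 = 0 → B_y = 345.6/10 = 34.56 kip.
ΣF_y = 0: A_y + 34.56 − 25 = 0 → A_y = -9.560 kip.
ΣF_x = 0: no horizontal applied forces, so A_x = 0.

A_x = 0, A_y = -9.560 kip, B_y = 34.56 kip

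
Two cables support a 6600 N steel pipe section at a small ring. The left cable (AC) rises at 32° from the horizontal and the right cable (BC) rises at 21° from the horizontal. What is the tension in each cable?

T_AC = 7715 N, T_BC = 7008 N

ΣF_x = 0: −T_AC·cos32° + T_BC·cos21° = 0 → T_BC = 0.908382·T_AC.
ΣF_y = 0: T_AC·sin32° + T_BC·sin21° = 6600.
Substitute: T_AC·(0.529919 + 0.908382·0.358368) = 6600 → T_AC = 7715.2 ≈ 7715 N.
Then T_BC = 0.908382 × 7715.2 = 7008 N.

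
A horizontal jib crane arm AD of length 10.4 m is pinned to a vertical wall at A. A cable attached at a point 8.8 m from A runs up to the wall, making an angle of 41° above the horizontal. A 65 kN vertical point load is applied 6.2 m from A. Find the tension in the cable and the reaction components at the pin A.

ΣM about A: T·sin41°·8.8 − 65·6.2 = 0 → T = 403/(8.8·0.656059) = 69.8039 ≈ 69.80 kN.
ΣF_x = 0: A_x − T·cos41° = 0 → A_x = 69.8039 × 0.75471 = 52.68 kN.
ΣF_y = 0: A_y + T·sin41° − 65 = 0 → A_y = 65 − 69.8039 × 0.656059 = 19.20 kN.

T = 69.80 kN, A_x = 52.68 kN, A_y = 19.20 kN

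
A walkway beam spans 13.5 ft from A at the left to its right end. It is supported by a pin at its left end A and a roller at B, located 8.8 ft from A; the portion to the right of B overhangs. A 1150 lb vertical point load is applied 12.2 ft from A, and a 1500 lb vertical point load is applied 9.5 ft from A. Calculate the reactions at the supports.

A_x = 0, A_y = -563.6 lb, B_y = 3214 lb

Taking moments about A: B_y·8.8 − 1150·12.2 − 1500·9.5 = 0 → B_y = 28280/8.8 = 3213.64 ≈ 3214 lb.
ΣF_y = 0: A_y + 3213.64 − 1150 − 1500 = 0 → A_y = -563.6 lb.
ΣF_x = 0: no horizontal applied forces, so A_x = 0.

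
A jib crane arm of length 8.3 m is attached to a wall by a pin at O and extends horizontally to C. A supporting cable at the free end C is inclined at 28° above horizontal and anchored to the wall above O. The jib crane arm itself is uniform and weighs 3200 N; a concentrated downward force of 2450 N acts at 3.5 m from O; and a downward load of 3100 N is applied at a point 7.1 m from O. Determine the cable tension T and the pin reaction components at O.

ΣM about O: T·sin28°·8.3 − 3200·4.15 − 2450·3.5 − 3100·7.1 = 0 → T = 43865/(8.3·0.469472) = 11257.2 ≈ 11260 N.
ΣF_x = 0: O_x − T·cos28° = 0 → O_x = 11257.2 × 0.882948 = 9940 N.
ΣF_y = 0: O_y + T·sin28° − 3200 − 2450 − 3100 = 0 → O_y = 8750 − 11257.2 × 0.469472 = 3465 N.

T = 11260 N, O_x = 9940 N, O_y = 3465 N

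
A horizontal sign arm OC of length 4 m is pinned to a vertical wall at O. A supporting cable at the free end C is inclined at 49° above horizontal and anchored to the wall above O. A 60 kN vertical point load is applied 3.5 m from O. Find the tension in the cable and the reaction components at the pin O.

ΣM about O: T·sin49°·4 − 60·3.5 = 0 → T = 210/(4·0.75471) = 69.5631 ≈ 69.56 kN.
ΣF_x = 0: O_x − T·cos49° = 0 → O_x = 69.5631 × 0.656059 = 45.64 kN.
ΣF_y = 0: O_y + T·sin49° − 60 = 0 → O_y = 60 − 69.5631 × 0.75471 = 7.500 kN.

T = 69.56 kN, O_x = 45.64 kN, O_y = 7.500 kN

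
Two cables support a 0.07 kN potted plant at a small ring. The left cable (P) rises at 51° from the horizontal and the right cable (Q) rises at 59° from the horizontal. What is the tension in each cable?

ΣF_x = 0: −T_P·cos51° + T_Q·cos59° = 0 → T_Q = 1.22189·T_P.
ΣF_y = 0: T_P·sin51° + T_Q·sin59° = 0.07.
Substitute: T_P·(0.777146 + 1.22189·0.857167) = 0.07 → T_P = 0.0383665 ≈ 0.03837 kN.
Then T_Q = 1.22189 × 0.0383665 = 0.04688 kN.

T_P = 0.03837 kN, T_Q = 0.04688 kN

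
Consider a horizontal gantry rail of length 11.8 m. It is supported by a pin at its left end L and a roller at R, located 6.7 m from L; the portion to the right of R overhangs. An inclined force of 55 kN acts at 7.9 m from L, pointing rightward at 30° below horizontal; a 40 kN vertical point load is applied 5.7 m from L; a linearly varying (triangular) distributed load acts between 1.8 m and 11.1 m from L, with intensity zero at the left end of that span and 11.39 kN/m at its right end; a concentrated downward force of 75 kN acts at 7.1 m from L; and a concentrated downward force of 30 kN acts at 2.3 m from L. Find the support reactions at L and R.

Resultant of the triangular load: ½ × 11.39 × 9.3 = 52.9635 kN, acting at 8 m from L (one-third of the span from the peak).
ΣM about L: R_y·6.7 − 55·sin30°·7.9 − 40·5.7 − (½·11.39·9.3)·8 − 75·7.1 − 30·2.3 = 0 → R_y = 1470.458/6.7 = 219.471 ≈ 219.5 kN.
ΣF_y = 0: L_y + 219.471 − 55·sin30° − 40 − ½·11.39·9.3 − 75 − 30 = 0 → L_y = 5.992 kN.
ΣF_x = 0: L_x + 55·cos30° = 0 → L_x = -47.63 kN.

L_x = -47.63 kN, L_y = 5.992 kN, R_y = 219.5 kN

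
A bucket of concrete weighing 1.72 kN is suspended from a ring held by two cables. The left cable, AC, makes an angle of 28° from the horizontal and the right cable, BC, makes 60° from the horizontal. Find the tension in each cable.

T_AC = 0.8605 kN, T_BC = 1.520 kN

ΣF_x = 0: −T_AC·cos28° + T_BC·cos60° = 0 → T_BC = 1.7659·T_AC.
ΣF_y = 0: T_AC·sin28° + T_BC·sin60° = 1.72.
Substitute: T_AC·(0.469472 + 1.7659·0.866025) = 1.72 → T_AC = 0.860523 ≈ 0.8605 kN.
Then T_BC = 1.7659 × 0.860523 = 1.520 kN.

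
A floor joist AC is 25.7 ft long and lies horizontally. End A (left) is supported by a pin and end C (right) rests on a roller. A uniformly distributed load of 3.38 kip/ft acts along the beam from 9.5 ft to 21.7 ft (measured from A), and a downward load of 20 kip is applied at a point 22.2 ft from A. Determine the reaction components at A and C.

Resultant of the distributed load: 3.38 × 12.2 = 41.236 kip at 15.6 ft from A.
ΣM about A: C_y·25.7 − (3.38·12.2)·15.6 − 20·22.2 = 0 → C_y = 1087.2816/25.7 = 42.3067 ≈ 42.31 kip.
ΣF_y = 0: A_y + 42.3067 − 3.38·12.2 − 20 = 0 → A_y = 18.93 kip.
ΣF_x = 0: no horizontal applied forces, so A_x = 0.

A_x = 0, A_y = 18.93 kip, C_y = 42.31 kip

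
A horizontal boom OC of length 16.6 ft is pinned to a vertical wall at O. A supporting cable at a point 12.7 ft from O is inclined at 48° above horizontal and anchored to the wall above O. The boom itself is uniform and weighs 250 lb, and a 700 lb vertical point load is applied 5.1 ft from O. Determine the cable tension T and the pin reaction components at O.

ΣM about O: T·sin48°·12.7 − 250·8.3 − 700·5.1 = 0 → T = 5645/(12.7·0.743145) = 598.118 ≈ 598.1 lb.
ΣF_x = 0: O_x − T·cos48° = 0 → O_x = 598.118 × 0.669131 = 400.2 lb.
ΣF_y = 0: O_y + T·sin48° − 250 − 700 = 0 → O_y = 950 − 598.118 × 0.743145 = 505.5 lb.

T = 598.1 lb, O_x = 400.2 lb, O_y = 505.5 lb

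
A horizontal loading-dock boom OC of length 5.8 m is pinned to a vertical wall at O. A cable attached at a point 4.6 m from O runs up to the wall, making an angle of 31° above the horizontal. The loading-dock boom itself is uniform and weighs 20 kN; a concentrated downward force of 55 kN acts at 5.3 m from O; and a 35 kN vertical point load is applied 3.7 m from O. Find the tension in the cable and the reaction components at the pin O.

ΣM about O: T·sin31°·4.6 − 20·2.9 − 55·5.3 − 35·3.7 = 0 → T = 479/(4.6·0.515038) = 202.18 ≈ 202.2 kN.
ΣF_x = 0: O_x − T·cos31° = 0 → O_x = 202.18 × 0.857167 = 173.3 kN.
ΣF_y = 0: O_y + T·sin31° − 20 − 55 − 35 = 0 → O_y = 110 − 202.18 × 0.515038 = 5.870 kN.

T = 202.2 kN, O_x = 173.3 kN, O_y = 5.870 kN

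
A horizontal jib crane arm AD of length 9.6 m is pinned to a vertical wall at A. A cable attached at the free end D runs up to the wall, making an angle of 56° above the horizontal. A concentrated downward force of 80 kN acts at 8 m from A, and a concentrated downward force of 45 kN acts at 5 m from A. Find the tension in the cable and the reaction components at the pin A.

ΣM about A: T·sin56°·9.6 − 80·8 − 45·5 = 0 → T = 865/(9.6·0.829038) = 108.685 ≈ 108.7 kN.
ΣF_x = 0: A_x − T·cos56° = 0 → A_x = 108.685 × 0.559193 = 60.78 kN.
ΣF_y = 0: A_y + T·sin56° − 80 − 45 = 0 → A_y = 125 − 108.685 × 0.829038 = 34.90 kN.

T = 108.7 kN, A_x = 60.78 kN, A_y = 34.90 kN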